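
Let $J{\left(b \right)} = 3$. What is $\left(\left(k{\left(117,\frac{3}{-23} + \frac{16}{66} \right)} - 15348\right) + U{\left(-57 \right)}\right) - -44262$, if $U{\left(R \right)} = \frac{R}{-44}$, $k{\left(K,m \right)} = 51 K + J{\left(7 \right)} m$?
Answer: $\frac{35301223}{1012} \approx 34883.0$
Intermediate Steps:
$k{\left(K,m \right)} = 3 m + 51 K$ ($k{\left(K,m \right)} = 51 K + 3 m = 3 m + 51 K$)
$U{\left(R \right)} = - \frac{R}{44}$ ($U{\left(R \right)} = R \left(- \frac{1}{44}\right) = - \frac{R}{44}$)
$\left(\left(k{\left(117,\frac{3}{-23} + \frac{16}{66} \right)} - 15348\right) + U{\left(-57 \right)}\right) - -44262 = \left(\left(\left(3 \left(\frac{3}{-23} + \frac{16}{66}\right) + 51 \cdot 117\right) - 15348\right) - - \frac{57}{44}\right) - -44262 = \left(\left(\left(3 \left(3 \left(- \frac{1}{23}\right) + 16 \cdot \frac{1}{66}\right) + 5967\right) - 15348\right) + \frac{57}{44}\right) + 44262 = \left(\left(\left(3 \left(- \frac{3}{23} + \frac{8}{33}\right) + 5967\right) - 15348\right) + \frac{57}{44}\right) + 44262 = \left(\left(\left(3 \cdot \frac{85}{759} + 5967\right) - 15348\right) + \frac{57}{44}\right) + 44262 = \left(\left(\left(\frac{85}{253} + 5967\right) - 15348\right) + \frac{57}{44}\right) + 44262 = \left(\left(\frac{1509736}{253} - 15348\right) + \frac{57}{44}\right) + 44262 = \left(- \frac{2373308}{253} + \frac{57}{44}\right) + 44262 = - \frac{9491921}{1012} + 44262 = \frac{35301223}{1012}$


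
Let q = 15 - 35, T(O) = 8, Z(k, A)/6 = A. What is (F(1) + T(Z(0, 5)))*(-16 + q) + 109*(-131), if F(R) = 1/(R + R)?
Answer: -14585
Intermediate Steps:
Z(k, A) = 6*A
F(R) = 1/(2*R)
q = -20
(F(1) + T(Z(0, 5)))*(-16 + q) + 109*(-131) = ((1/2)/1 + 8)*(-16 - 20) + 109*(-131) = ((1/2)*1 + 8)*(-36) - 14279 = (1/2 + 8)*(-36) - 14279 = (17/2)*(-36) - 14279 = -306 - 14279 = -14585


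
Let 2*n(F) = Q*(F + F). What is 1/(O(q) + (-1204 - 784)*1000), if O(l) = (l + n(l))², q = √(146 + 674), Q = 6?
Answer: -1/1947820 ≈ -5.1339e-7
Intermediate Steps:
q = 2*√205 (q = √820 = 2*√205 ≈ 28.636)
n(F) = 6*F (n(F) = (6*(F + F))/2 = (6*(2*F))/2 = (12*F)/2 = 6*F)
O(l) = 49*l² (O(l) = (l + 6*l)² = (7*l)² = 49*l²)
1/(O(q) + (-1204 - 784)*1000) = 1/(49*(2*√205)² + (-1204 - 784)*1000) = 1/(49*820 - 1988*1000) = 1/(40180 - 1988000) = 1/(-1947820) = -1/1947820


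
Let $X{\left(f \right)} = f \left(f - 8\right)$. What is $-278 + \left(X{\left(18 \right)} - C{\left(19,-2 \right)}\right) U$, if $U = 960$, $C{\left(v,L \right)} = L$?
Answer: $174442$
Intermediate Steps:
$X{\left(f \right)} = f \left(-8 + f\right)$
$-278 + \left(X{\left(18 \right)} - C{\left(19,-2 \right)}\right) U = -278 + \left(18 \left(-8 + 18\right) - -2\right) 960 = -278 + \left(18 \cdot 10 + 2\right) 960 = -278 + \left(180 + 2\right) 960 = -278 + 182 \cdot 960 = -278 + 174720 = 174442$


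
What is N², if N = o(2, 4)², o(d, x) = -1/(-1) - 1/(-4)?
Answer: 625/256 ≈ 2.4414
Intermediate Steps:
o(d, x) = 5/4 (o(d, x) = -1*(-1) - 1*(-¼) = 1 + ¼ = 5/4)
N = 25/16 (N = (5/4)² = 25/16 ≈ 1.5625)
N² = (25/16)² = 625/256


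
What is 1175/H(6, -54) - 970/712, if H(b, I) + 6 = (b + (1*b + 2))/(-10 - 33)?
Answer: -4529705/24208 ≈ -187.12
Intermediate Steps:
H(b, I) = -260/43 - 2*b/43 (H(b, I) = -6 + (b + (1*b + 2))/(-10 - 33) = -6 + (b + (b + 2))/(-43) = -6 + (b + (2 + b))*(-1/43) = -6 + (2 + 2*b)*(-1/43) = -6 + (-2/43 - 2*b/43) = -260/43 - 2*b/43)
1175/H(6, -54) - 970/712 = 1175/(-260/43 - 2/43*6) - 970/712 = 1175/(-260/43 - 12/43) - 970*1/712 = 1175/(-272/43) - 485/356 = 1175*(-43/272) - 485/356 = -50525/272 - 485/356 = -4529705/24208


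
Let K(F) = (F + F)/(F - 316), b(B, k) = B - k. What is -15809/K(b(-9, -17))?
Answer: 1217293/4 ≈ 3.0432e+5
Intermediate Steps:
K(F) = 2*F/(-316 + F) (K(F) = (2*F)/(-316 + F) = 2*F/(-316 + F))
-15809/K(b(-9, -17)) = -15809*(-316 + (-9 - 1*(-17)))/(2*(-9 - 1*(-17))) = -15809*(-316 + (-9 + 17))/(2*(-9 + 17)) = -15809/(2*8/(-316 + 8)) = -15809/(2*8/(-308)) = -15809/(2*8*(-1/308)) = -15809/(-4/77) = -15809*(-77/4) = 1217293/4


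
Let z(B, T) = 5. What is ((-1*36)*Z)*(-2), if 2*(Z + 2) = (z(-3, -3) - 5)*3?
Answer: -144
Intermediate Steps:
Z = -2 (Z = -2 + ((5 - 5)*3)/2 = -2 + (0*3)/2 = -2 + (½)*0 = -2 + 0 = -2)
((-1*36)*Z)*(-2) = (-1*36*(-2))*(-2) = -36*(-2)*(-2) = 72*(-2) = -144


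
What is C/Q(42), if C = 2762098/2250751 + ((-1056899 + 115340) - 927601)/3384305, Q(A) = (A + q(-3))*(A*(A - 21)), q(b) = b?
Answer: 514076833273/26201740403336589 ≈ 1.9620e-5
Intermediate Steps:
Q(A) = A*(-21 + A)*(-3 + A) (Q(A) = (A - 3)*(A*(A - 21)) = (-3 + A)*(A*(-21 + A)) = A*(-21 + A)*(-3 + A))
C = 1028153666546/1523445572611 (C = 2762098*(1/2250751) + (-941559 - 927601)*(1/3384305) = 2762098/2250751 - 1869160*1/3384305 = 2762098/2250751 - 373832/676861 = 1028153666546/1523445572611 ≈ 0.67489)
C/Q(42) = 1028153666546/(1523445572611*((42*(63 + 42**2 - 24*42)))) = 1028153666546/(1523445572611*((42*(63 + 1764 - 1008)))) = 1028153666546/(1523445572611*((42*819))) = (1028153666546/1523445572611)/34398 = (1028153666546/1523445572611)*(1/34398) = 514076833273/26201740403336589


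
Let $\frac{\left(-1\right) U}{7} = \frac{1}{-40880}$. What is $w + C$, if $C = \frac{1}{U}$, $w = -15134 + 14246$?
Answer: $4952$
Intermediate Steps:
$U = \frac{1}{5840}$ ($U = - \frac{7}{-40880} = \left(-7\right) \left(- \frac{1}{40880}\right) = \frac{1}{5840} \approx 0.00017123$)
$w = -888$
$C = 5840$ ($C = \frac{1}{\frac{1}{5840}} = 5840$)
$w + C = -888 + 5840 = 4952$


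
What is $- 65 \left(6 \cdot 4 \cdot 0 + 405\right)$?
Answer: $-26325$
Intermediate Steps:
$- 65 \left(6 \cdot 4 \cdot 0 + 405\right) = - 65 \left(24 \cdot 0 + 405\right) = - 65 \left(0 + 405\right) = \left(-65\right) 405 = -26325$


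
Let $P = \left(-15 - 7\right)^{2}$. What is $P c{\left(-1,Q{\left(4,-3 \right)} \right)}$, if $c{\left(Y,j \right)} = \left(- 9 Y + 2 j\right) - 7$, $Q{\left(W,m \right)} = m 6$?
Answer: $-16456$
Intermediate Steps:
$P = 484$ ($P = \left(-22\right)^{2} = 484$)
$Q{\left(W,m \right)} = 6 m$
$c{\left(Y,j \right)} = -7 - 9 Y + 2 j$
$P c{\left(-1,Q{\left(4,-3 \right)} \right)} = 484 \left(-7 - -9 + 2 \cdot 6 \left(-3\right)\right) = 484 \left(-7 + 9 + 2 \left(-18\right)\right) = 484 \left(-7 + 9 - 36\right) = 484 \left(-34\right) = -16456$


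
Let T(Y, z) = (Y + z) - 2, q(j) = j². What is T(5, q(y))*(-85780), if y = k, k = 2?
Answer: -600460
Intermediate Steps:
y = 2
T(Y, z) = -2 + Y + z
T(5, q(y))*(-85780) = (-2 + 5 + 2²)*(-85780) = (-2 + 5 + 4)*(-85780) = 7*(-85780) = -600460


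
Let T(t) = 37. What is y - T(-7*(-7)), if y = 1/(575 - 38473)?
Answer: -1402227/37898 ≈ -37.000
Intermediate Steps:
y = -1/37898 (y = 1/(-37898) = -1/37898 ≈ -2.6387e-5)
y - T(-7*(-7)) = -1/37898 - 1*37 = -1/37898 - 37 = -1402227/37898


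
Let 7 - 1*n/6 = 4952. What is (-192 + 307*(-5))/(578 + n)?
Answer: 1727/29092 ≈ 0.059363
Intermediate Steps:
n = -29670 (n = 42 - 6*4952 = 42 - 29712 = -29670)
(-192 + 307*(-5))/(578 + n) = (-192 + 307*(-5))/(578 - 29670) = (-192 - 1535)/(-29092) = -1727*(-1/29092) = 1727/29092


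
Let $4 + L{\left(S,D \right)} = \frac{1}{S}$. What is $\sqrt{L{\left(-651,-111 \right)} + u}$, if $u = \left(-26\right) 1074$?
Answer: $\frac{i \sqrt{11835914979}}{651} \approx 167.12 i$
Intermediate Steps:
$L{\left(S,D \right)} = -4 + \frac{1}{S}$
$u = -27924$
$\sqrt{L{\left(-651,-111 \right)} + u} = \sqrt{\left(-4 + \frac{1}{-651}\right) - 27924} = \sqrt{\left(-4 - \frac{1}{651}\right) - 27924} = \sqrt{- \frac{2605}{651} - 27924} = \sqrt{- \frac{18181129}{651}} = \frac{i \sqrt{11835914979}}{651}$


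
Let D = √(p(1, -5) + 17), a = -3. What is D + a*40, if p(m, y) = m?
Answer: -120 + 3*√2 ≈ -115.76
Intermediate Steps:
D = 3*√2 (D = √(1 + 17) = √18 = 3*√2 ≈ 4.2426)
D + a*40 = 3*√2 - 3*40 = 3*√2 - 120 = -120 + 3*√2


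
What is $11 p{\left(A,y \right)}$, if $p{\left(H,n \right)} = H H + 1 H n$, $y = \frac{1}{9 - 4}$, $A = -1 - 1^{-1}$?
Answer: $\frac{198}{5} \approx 39.6$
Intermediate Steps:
$A = -2$ ($A = -1 - 1 = -2$)
$y = \frac{1}{5} \approx 0.2$
$p{\left(H,n \right)} = H^{2} + H n$
$11 p{\left(A,y \right)} = 11 \left(- 2 \left(-2 + \frac{1}{5}\right)\right) = 11 \left(\left(-2\right) \left(- \frac{9}{5}\right)\right) = 11 \cdot \frac{18}{5} = \frac{198}{5}$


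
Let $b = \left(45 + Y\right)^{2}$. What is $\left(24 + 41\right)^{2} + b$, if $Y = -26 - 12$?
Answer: $4274$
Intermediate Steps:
$Y = -38$ ($Y = -26 - 12 = -38$)
$b = 49$ ($b = \left(45 - 38\right)^{2} = 7^{2} = 49$)
$\left(24 + 41\right)^{2} + b = \left(24 + 41\right)^{2} + 49 = 65^{2} + 49 = 4225 + 49 = 4274$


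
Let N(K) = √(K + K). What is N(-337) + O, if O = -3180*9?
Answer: -28620 + I*√674 ≈ -28620.0 + 25.962*I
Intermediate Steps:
O = -28620
N(K) = √2*√K (N(K) = √(2*K) = √2*√K)
N(-337) + O = √2*√(-337) - 28620 = √2*(I*√337) - 28620 = I*√674 - 28620 = -28620 + I*√674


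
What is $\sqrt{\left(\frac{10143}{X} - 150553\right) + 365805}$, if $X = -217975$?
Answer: $\frac{\sqrt{409091508992483}}{43595} \approx 463.95$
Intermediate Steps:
$\sqrt{\left(\frac{10143}{X} - 150553\right) + 365805} = \sqrt{\left(\frac{10143}{-217975} - 150553\right) + 365805} = \sqrt{\left(10143 \left(- \frac{1}{217975}\right) - 150553\right) + 365805} = \sqrt{\left(- \frac{10143}{217975} - 150553\right) + 365805} = \sqrt{- \frac{32816800318}{217975} + 365805} = \sqrt{\frac{46919544557}{217975}} = \frac{\sqrt{409091508992483}}{43595}$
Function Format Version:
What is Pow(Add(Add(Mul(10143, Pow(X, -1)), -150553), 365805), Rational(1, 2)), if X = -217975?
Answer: Mul(Rational(1, 43595), Pow(409091508992483, Rational(1, 2))) ≈ 463.95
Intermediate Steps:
Pow(Add(Add(Mul(10143, Pow(X, -1)), -150553), 365805), Rational(1, 2)) = Pow(Add(Add(Mul(10143, Pow(-217975, -1)), -150553), 365805), Rational(1, 2)) = Pow(Add(Add(Mul(10143, Rational(-1, 217975)), -150553), 365805), Rational(1, 2)) = Pow(Add(Add(Rational(-10143, 217975), -150553), 365805), Rational(1, 2)) = Pow(Add(Rational(-32816800318, 217975), 365805), Rational(1, 2)) = Pow(Rational(46919544557, 217975), Rational(1, 2)) = Mul(Rational(1, 43595), Pow(409091508992483, Rational(1, 2)))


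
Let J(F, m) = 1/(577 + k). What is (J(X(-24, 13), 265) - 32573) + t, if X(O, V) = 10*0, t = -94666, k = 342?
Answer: -116932640/919 ≈ -1.2724e+5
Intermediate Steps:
X(O, V) = 0
J(F, m) = 1/919 (J(F, m) = 1/(577 + 342) = 1/919)
(J(X(-24, 13), 265) - 32573) + t = (1/919 - 32573) - 94666 = -29934586/919 - 94666 = -116932640/919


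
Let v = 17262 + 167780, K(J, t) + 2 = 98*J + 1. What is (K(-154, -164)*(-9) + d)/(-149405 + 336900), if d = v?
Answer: 320879/187495 ≈ 1.7114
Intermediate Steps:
K(J, t) = -1 + 98*J (K(J, t) = -2 + (98*J + 1) = -2 + (1 + 98*J) = -1 + 98*J)
v = 185042
d = 185042
(K(-154, -164)*(-9) + d)/(-149405 + 336900) = ((-1 + 98*(-154))*(-9) + 185042)/(-149405 + 336900) = ((-1 - 15092)*(-9) + 185042)/187495 = (-15093*(-9) + 185042)*(1/187495) = (135837 + 185042)*(1/187495) = 320879*(1/187495) = 320879/187495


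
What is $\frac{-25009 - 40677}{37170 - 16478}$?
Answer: $- \frac{32843}{10346} \approx -3.1745$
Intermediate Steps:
$\frac{-25009 - 40677}{37170 - 16478} = - \frac{65686}{20692} = \left(-65686\right) \frac{1}{20692} = - \frac{32843}{10346}$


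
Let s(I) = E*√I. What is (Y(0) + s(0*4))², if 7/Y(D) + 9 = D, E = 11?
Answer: 49/81 ≈ 0.60494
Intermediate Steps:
Y(D) = 7/(-9 + D)
s(I) = 11*√I
(Y(0) + s(0*4))² = (7/(-9 + 0) + 11*√(0*4))² = (7/(-9) + 11*√0)² = (7*(-⅑) + 11*0)² = (-7/9 + 0)² = (-7/9)² = 49/81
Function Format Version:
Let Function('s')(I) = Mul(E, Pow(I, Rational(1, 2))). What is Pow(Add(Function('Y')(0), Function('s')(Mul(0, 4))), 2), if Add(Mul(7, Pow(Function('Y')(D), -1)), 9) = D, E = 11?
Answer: Rational(49, 81) ≈ 0.60494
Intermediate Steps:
Function('Y')(D) = Mul(7, Pow(Add(-9, D), -1))
Function('s')(I) = Mul(11, Pow(I, Rational(1, 2)))
Pow(Add(Function('Y')(0), Function('s')(Mul(0, 4))), 2) = Pow(Add(Mul(7, Pow(Add(-9, 0), -1)), Mul(11, Pow(Mul(0, 4), Rational(1, 2)))), 2) = Pow(Add(Mul(7, Pow(-9, -1)), Mul(11, Pow(0, Rational(1, 2)))), 2) = Pow(Add(Mul(7, Rational(-1, 9)), Mul(11, 0)), 2) = Pow(Add(Rational(-7, 9), 0), 2) = Pow(Rational(-7, 9), 2) = Rational(49, 81)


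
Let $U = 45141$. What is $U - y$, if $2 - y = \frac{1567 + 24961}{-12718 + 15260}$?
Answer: $\frac{57384933}{1271} \approx 45149.0$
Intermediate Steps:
$y = - \frac{10722}{1271}$ ($y = 2 - \frac{1567 + 24961}{-12718 + 15260} = 2 - \frac{26528}{2542} = 2 - 26528 \cdot \frac{1}{2542} = 2 - \frac{13264}{1271} = - \frac{10722}{1271} \approx -8.4359$)
$U - y = 45141 - - \frac{10722}{1271} = 45141 + \frac{10722}{1271} = \frac{57384933}{1271}$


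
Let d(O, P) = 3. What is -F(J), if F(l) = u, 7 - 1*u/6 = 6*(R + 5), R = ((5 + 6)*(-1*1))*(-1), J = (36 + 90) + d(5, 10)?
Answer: 534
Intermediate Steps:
J = 129 (J = (36 + 90) + 3 = 126 + 3 = 129)
R = 11 (R = (11*(-1))*(-1) = -11*(-1) = 11)
u = -534 (u = 42 - 36*(11 + 5) = 42 - 36*16 = 42 - 6*96 = 42 - 576 = -534)
F(l) = -534
-F(J) = -1*(-534) = 534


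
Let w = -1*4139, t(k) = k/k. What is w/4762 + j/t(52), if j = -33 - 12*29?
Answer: -1818461/4762 ≈ -381.87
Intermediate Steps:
t(k) = 1
j = -381 (j = -33 - 348 = -381)
w = -4139
w/4762 + j/t(52) = -4139/4762 - 381/1 = -4139*1/4762 - 381*1 = -4139/4762 - 381 = -1818461/4762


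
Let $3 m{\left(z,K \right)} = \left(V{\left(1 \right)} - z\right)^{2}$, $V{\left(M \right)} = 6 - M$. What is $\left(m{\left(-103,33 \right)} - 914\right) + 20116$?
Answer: $23090$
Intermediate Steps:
$m{\left(z,K \right)} = \frac{\left(5 - z\right)^{2}}{3}$ ($m{\left(z,K \right)} = \frac{\left(\left(6 - 1\right) - z\right)^{2}}{3} = \frac{\left(5 - z\right)^{2}}{3}$)
$\left(m{\left(-103,33 \right)} - 914\right) + 20116 = \left(\frac{\left(-5 - 103\right)^{2}}{3} - 914\right) + 20116 = \left(\frac{\left(-108\right)^{2}}{3} - 914\right) + 20116 = \left(\frac{1}{3} \cdot 11664 - 914\right) + 20116 = \left(3888 - 914\right) + 20116 = 2974 + 20116 = 23090$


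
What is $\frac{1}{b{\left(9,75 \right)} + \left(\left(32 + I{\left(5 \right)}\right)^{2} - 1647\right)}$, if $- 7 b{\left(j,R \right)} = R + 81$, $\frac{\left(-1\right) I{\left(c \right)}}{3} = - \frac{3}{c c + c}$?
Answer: $- \frac{700}{438197} \approx -0.0015975$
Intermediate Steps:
$I{\left(c \right)} = \frac{9}{c + c^{2}}$ ($I{\left(c \right)} = - 3 \left(- \frac{3}{c c + c}\right) = - 3 \left(- \frac{3}{c^{2} + c}\right) = - 3 \left(- \frac{3}{c + c^{2}}\right) = \frac{9}{c + c^{2}}$)
$b{\left(j,R \right)} = - \frac{81}{7} - \frac{R}{7}$ ($b{\left(j,R \right)} = - \frac{R + 81}{7} = - \frac{81 + R}{7} = - \frac{81}{7} - \frac{R}{7}$)
$\frac{1}{b{\left(9,75 \right)} + \left(\left(32 + I{\left(5 \right)}\right)^{2} - 1647\right)} = \frac{1}{\left(- \frac{81}{7} - \frac{75}{7}\right) + \left(\left(32 + \frac{9}{5 \left(1 + 5\right)}\right)^{2} - 1647\right)} = \frac{1}{\left(- \frac{81}{7} - \frac{75}{7}\right) - \left(1647 - \left(32 + 9 \cdot \frac{1}{5} \cdot \frac{1}{6}\right)^{2}\right)} = \frac{1}{- \frac{156}{7} - \left(1647 - \left(32 + 9 \cdot \frac{1}{5} \cdot \frac{1}{6}\right)^{2}\right)} = \frac{1}{- \frac{156}{7} - \left(1647 - \left(32 + \frac{3}{10}\right)^{2}\right)} = \frac{1}{- \frac{156}{7} - \left(1647 - \left(\frac{323}{10}\right)^{2}\right)} = \frac{1}{- \frac{156}{7} + \left(\frac{104329}{100} - 1647\right)} = \frac{1}{- \frac{156}{7} - \frac{60371}{100}} = \frac{1}{- \frac{438197}{700}} = - \frac{700}{438197}$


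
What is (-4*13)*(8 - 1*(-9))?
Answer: -884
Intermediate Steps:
(-4*13)*(8 - 1*(-9)) = -52*(8 + 9) = -52*17 = -884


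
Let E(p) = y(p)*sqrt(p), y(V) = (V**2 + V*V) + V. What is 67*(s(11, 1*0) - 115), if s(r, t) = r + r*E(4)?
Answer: 46096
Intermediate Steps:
y(V) = V + 2*V**2 (y(V) = (V**2 + V**2) + V = 2*V**2 + V = V + 2*V**2)
E(p) = p**(3/2)*(1 + 2*p) (E(p) = (p*(1 + 2*p))*sqrt(p) = p**(3/2)*(1 + 2*p))
s(r, t) = 73*r (s(r, t) = r + r*(4**(3/2)*(1 + 2*4)) = r + r*(8*(1 + 8)) = r + r*(8*9) = r + r*72 = r + 72*r = 73*r)
67*(s(11, 1*0) - 115) = 67*(73*11 - 115) = 67*(803 - 115) = 67*688 = 46096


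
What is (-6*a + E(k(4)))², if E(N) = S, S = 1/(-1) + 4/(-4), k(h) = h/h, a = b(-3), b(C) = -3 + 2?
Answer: 16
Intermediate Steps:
b(C) = -1
a = -1
k(h) = 1
S = -2 (S = 1*(-1) + 4*(-¼) = -1 - 1 = -2)
E(N) = -2
(-6*a + E(k(4)))² = (-6*(-1) - 2)² = (6 - 2)² = 4² = 16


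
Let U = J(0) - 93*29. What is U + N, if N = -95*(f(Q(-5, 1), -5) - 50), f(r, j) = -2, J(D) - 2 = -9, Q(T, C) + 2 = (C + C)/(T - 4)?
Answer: 2236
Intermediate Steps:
Q(T, C) = -2 + 2*C/(-4 + T) (Q(T, C) = -2 + (C + C)/(T - 4) = -2 + (2*C)/(-4 + T) = -2 + 2*C/(-4 + T))
J(D) = -7 (J(D) = 2 - 9 = -7)
U = -2704 (U = -7 - 93*29 = -7 - 2697 = -2704)
N = 4940 (N = -95*(-2 - 50) = -95*(-52) = 4940)
U + N = -2704 + 4940 = 2236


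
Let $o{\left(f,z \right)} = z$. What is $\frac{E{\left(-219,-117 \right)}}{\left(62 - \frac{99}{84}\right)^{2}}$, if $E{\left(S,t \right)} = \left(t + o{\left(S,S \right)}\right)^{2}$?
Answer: $\frac{88510464}{2900209} \approx 30.519$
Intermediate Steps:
$E{\left(S,t \right)} = \left(S + t\right)^{2}$ ($E{\left(S,t \right)} = \left(t + S\right)^{2} = \left(S + t\right)^{2}$)
$\frac{E{\left(-219,-117 \right)}}{\left(62 - \frac{99}{84}\right)^{2}} = \frac{\left(-219 - 117\right)^{2}}{\left(62 - \frac{99}{84}\right)^{2}} = \frac{\left(-336\right)^{2}}{\left(62 - \frac{33}{28}\right)^{2}} = \frac{112896}{\left(62 - \frac{33}{28}\right)^{2}} = \frac{112896}{\left(\frac{1703}{28}\right)^{2}} = \frac{112896}{\frac{2900209}{784}} = 112896 \cdot \frac{784}{2900209} = \frac{88510464}{2900209}$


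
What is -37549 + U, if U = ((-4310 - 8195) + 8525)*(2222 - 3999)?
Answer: 7034911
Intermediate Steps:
U = 7072460 (U = (-12505 + 8525)*(-1777) = -3980*(-1777) = 7072460)
-37549 + U = -37549 + 7072460 = 7034911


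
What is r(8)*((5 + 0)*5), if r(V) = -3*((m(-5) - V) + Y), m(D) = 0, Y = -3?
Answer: 825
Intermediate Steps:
r(V) = 9 + 3*V (r(V) = -3*((0 - V) - 3) = -3*(-V - 3) = -3*(-3 - V) = 9 + 3*V)
r(8)*((5 + 0)*5) = (9 + 3*8)*((5 + 0)*5) = (9 + 24)*(5*5) = 33*25 = 825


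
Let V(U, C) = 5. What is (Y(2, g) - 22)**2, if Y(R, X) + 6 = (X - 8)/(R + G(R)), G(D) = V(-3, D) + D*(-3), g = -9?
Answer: 2025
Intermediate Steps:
G(D) = 5 - 3*D (G(D) = 5 + D*(-3) = 5 - 3*D)
Y(R, X) = -6 + (-8 + X)/(5 - 2*R) (Y(R, X) = -6 + (X - 8)/(R + (5 - 3*R)) = -6 + (-8 + X)/(5 - 2*R))
(Y(2, g) - 22)**2 = ((38 - 1*(-9) - 12*2)/(-5 + 2*2) - 22)**2 = ((38 + 9 - 24)/(-5 + 4) - 22)**2 = (23/(-1) - 22)**2 = (-1*23 - 22)**2 = (-23 - 22)**2 = (-45)**2 = 2025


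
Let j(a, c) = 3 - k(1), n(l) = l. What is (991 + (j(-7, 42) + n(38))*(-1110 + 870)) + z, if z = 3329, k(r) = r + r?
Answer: -5040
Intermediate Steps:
k(r) = 2*r
j(a, c) = 1 (j(a, c) = 3 - 2 = 1)
(991 + (j(-7, 42) + n(38))*(-1110 + 870)) + z = (991 + (1 + 38)*(-1110 + 870)) + 3329 = (991 + 39*(-240)) + 3329 = (991 - 9360) + 3329 = -8369 + 3329 = -5040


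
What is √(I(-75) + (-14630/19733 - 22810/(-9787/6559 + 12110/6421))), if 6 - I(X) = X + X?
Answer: 2*I*√31571996420422915981705739/46759212497 ≈ 240.33*I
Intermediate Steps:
I(X) = 6 - 2*X (I(X) = 6 - (X + X) = 6 - 2*X)
√(I(-75) + (-14630/19733 - 22810/(-9787/6559 + 12110/6421))) = √((6 - 2*(-75)) + (-14630/19733 - 22810/(-9787/6559 + 12110/6421))) = √((6 + 150) + (-14630*1/19733 - 22810/(-9787*1/6559 + 12110*(1/6421)))) = √(156 + (-2090/2819 - 22810/(-9787/6559 + 12110/6421))) = √(156 + (-2090/2819 - 22810/16587163/42115339)) = √(156 + (-2090/2819 - 22810*42115339/16587163)) = √(156 + (-2090/2819 - 960650882590/16587163)) = √(156 - 2708109505191880/46759212497) = √(-2700815068042348/46759212497) = 2*I*√31571996420422915981705739/46759212497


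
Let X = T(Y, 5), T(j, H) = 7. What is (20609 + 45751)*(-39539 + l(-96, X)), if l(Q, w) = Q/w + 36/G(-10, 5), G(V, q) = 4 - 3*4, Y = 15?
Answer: -2625016740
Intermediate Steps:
X = 7
G(V, q) = -8 (G(V, q) = 4 - 12 = -8)
l(Q, w) = -9/2 + Q/w (l(Q, w) = Q/w + 36/(-8) = Q/w + 36*(-⅛) = Q/w - 9/2 = -9/2 + Q/w)
(20609 + 45751)*(-39539 + l(-96, X)) = (20609 + 45751)*(-39539 + (-9/2 - 96/7)) = 66360*(-39539 + (-9/2 - 96*⅐)) = 66360*(-39539 + (-9/2 - 96/7)) = 66360*(-39539 - 255/14) = 66360*(-553801/14) = -2625016740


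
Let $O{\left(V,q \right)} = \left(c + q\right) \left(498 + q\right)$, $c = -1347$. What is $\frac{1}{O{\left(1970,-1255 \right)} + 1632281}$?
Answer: $\frac{1}{3601995} \approx 2.7762 \cdot 10^{-7}$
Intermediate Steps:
$O{\left(V,q \right)} = \left(-1347 + q\right) \left(498 + q\right)$
$\frac{1}{O{\left(1970,-1255 \right)} + 1632281} = \frac{1}{\left(-670806 + \left(-1255\right)^{2} - -1065495\right) + 1632281} = \frac{1}{\left(-670806 + 1575025 + 1065495\right) + 1632281} = \frac{1}{1969714 + 1632281} = \frac{1}{3601995}$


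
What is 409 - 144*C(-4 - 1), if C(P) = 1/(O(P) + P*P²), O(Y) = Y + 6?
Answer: 12715/31 ≈ 410.16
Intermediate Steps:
O(Y) = 6 + Y
C(P) = 1/(6 + P + P³) (C(P) = 1/((6 + P) + P*P²) = 1/((6 + P) + P³) = 1/(6 + P + P³))
409 - 144*C(-4 - 1) = 409 - 144/(6 + (-4 - 1) + (-4 - 1)³) = 409 - 144/(6 - 5 + (-5)³) = 409 - 144/(6 - 5 - 125) = 409 - 144/(-124) = 409 - 144*(-1/124) = 409 + 36/31 = 12715/31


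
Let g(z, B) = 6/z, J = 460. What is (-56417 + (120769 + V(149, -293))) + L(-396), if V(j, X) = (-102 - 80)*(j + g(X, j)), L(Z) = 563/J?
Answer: 5019065799/134780 ≈ 37239.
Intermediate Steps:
L(Z) = 563/460
V(j, X) = -1092/X - 182*j (V(j, X) = (-102 - 80)*(j + 6/X) = -182*(j + 6/X) = -1092/X - 182*j)
(-56417 + (120769 + V(149, -293))) + L(-396) = (-56417 + (120769 + (-1092/(-293) - 182*149))) + 563/460 = (-56417 + (120769 + (-1092*(-1/293) - 27118))) + 563/460 = (-56417 + (120769 + (1092/293 - 27118))) + 563/460 = (-56417 + (120769 - 7944482/293)) + 563/460 = (-56417 + 27440835/293) + 563/460 = 10910654/293 + 563/460 = 5019065799/134780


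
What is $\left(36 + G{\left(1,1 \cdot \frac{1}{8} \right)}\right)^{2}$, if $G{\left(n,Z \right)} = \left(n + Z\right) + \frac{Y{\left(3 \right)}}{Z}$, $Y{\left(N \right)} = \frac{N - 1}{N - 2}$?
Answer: $\frac{180625}{64} \approx 2822.3$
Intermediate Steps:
$Y{\left(N \right)} = \frac{-1 + N}{-2 + N}$
$G{\left(n,Z \right)} = Z + n + \frac{2}{Z}$ ($G{\left(n,Z \right)} = \left(n + Z\right) + \frac{\frac{1}{-2 + 3} \left(-1 + 3\right)}{Z} = \left(Z + n\right) + \frac{1^{-1} \cdot 2}{Z} = \left(Z + n\right) + \frac{1 \cdot 2}{Z} = \left(Z + n\right) + \frac{2}{Z} = Z + n + \frac{2}{Z}$)
$\left(36 + G{\left(1,1 \cdot \frac{1}{8} \right)}\right)^{2} = \left(36 + \left(1 \cdot \frac{1}{8} + 1 + \frac{2}{1 \cdot \frac{1}{8}}\right)\right)^{2} = \left(36 + \left(\frac{1}{8} + 1 + 2 \frac{1}{\frac{1}{8}}\right)\right)^{2} = \left(36 + \left(\frac{1}{8} + 1 + 2 \cdot 8\right)\right)^{2} = \left(36 + \left(\frac{1}{8} + 1 + 16\right)\right)^{2} = \left(36 + \frac{137}{8}\right)^{2} = \left(\frac{425}{8}\right)^{2} = \frac{180625}{64}$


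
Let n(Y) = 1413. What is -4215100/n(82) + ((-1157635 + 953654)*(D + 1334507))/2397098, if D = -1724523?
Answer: 4650382431484/153959067 ≈ 30205.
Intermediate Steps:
-4215100/n(82) + ((-1157635 + 953654)*(D + 1334507))/2397098 = -4215100/1413 + ((-1157635 + 953654)*(-1724523 + 1334507))/2397098 = -4215100*1/1413 - 203981*(-390016)*(1/2397098) = -4215100/1413 + 79555853696*(1/2397098) = -4215100/1413 + 3616175168/108959 = 4650382431484/153959067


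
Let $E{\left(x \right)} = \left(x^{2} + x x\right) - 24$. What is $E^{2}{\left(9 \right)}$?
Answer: $19044$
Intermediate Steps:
$E{\left(x \right)} = -24 + 2 x^{2}$ ($E{\left(x \right)} = \left(x^{2} + x^{2}\right) - 24 = 2 x^{2} - 24 = -24 + 2 x^{2}$)
$E^{2}{\left(9 \right)} = \left(-24 + 2 \cdot 9^{2}\right)^{2} = \left(-24 + 2 \cdot 81\right)^{2} = \left(-24 + 162\right)^{2} = 138^{2} = 19044$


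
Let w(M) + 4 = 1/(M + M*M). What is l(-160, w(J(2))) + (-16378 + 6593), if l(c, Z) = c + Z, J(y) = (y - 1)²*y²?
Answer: -198979/20 ≈ -9949.0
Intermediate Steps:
J(y) = y²*(-1 + y)² (J(y) = (-1 + y)²*y² = y²*(-1 + y)²)
w(M) = -4 + 1/(M + M²) (w(M) = -4 + 1/(M + M*M) = -4 + 1/(M + M²))
l(c, Z) = Z + c
l(-160, w(J(2))) + (-16378 + 6593) = ((1 - 4*2²*(-1 + 2)² - 4*16*(-1 + 2)⁴)/(((2²*(-1 + 2)²))*(1 + 2²*(-1 + 2)²)) - 160) + (-16378 + 6593) = ((1 - 16*1² - 4*(4*1²)²)/(((4*1²))*(1 + 4*1²)) - 160) - 9785 = ((1 - 16 - 4*(4*1)²)/(((4*1))*(1 + 4*1)) - 160) - 9785 = ((1 - 4*4 - 4*4²)/(4*(1 + 4)) - 160) - 9785 = ((¼)*(1 - 16 - 4*16)/5 - 160) - 9785 = ((¼)*(⅕)*(1 - 16 - 64) - 160) - 9785 = ((¼)*(⅕)*(-79) - 160) - 9785 = (-79/20 - 160) - 9785 = -3279/20 - 9785 = -198979/20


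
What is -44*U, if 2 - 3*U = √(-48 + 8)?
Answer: -88/3 + 88*I*√10/3 ≈ -29.333 + 92.76*I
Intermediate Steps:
U = ⅔ - 2*I*√10/3 (U = ⅔ - √(-48 + 8)/3 = ⅔ - 2*I*√10/3 ≈ 0.66667 - 2.1082*I)
-44*U = -44*(⅔ - 2*I*√10/3) = -88/3 + 88*I*√10/3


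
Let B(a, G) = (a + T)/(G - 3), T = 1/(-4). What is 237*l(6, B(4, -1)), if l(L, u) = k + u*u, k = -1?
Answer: -7347/256 ≈ -28.699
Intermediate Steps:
T = -¼ ≈ -0.25000
B(a, G) = (-¼ + a)/(-3 + G) (B(a, G) = (a - ¼)/(G - 3) = (-¼ + a)/(-3 + G))
l(L, u) = -1 + u² (l(L, u) = -1 + u*u = -1 + u²)
237*l(6, B(4, -1)) = 237*(-1 + ((-¼ + 4)/(-3 - 1))²) = 237*(-1 + ((15/4)/(-4))²) = 237*(-1 + (-¼*15/4)²) = 237*(-1 + (-15/16)²) = 237*(-1 + 225/256) = 237*(-31/256) = -7347/256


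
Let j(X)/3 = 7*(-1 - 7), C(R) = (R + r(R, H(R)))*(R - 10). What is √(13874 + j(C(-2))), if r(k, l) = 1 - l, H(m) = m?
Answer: √13706 ≈ 117.07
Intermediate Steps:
C(R) = -10 + R (C(R) = (R + (1 - R))*(R - 10) = 1*(-10 + R) = -10 + R)
j(X) = -168 (j(X) = 3*(7*(-1 - 7)) = 3*(7*(-8)) = 3*(-56) = -168)
√(13874 + j(C(-2))) = √(13874 - 168) = √13706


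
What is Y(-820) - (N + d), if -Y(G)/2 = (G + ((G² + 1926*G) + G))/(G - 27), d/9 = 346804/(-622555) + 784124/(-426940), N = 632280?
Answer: -7141077941174434333/11256360302495 ≈ -6.3440e+5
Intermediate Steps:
d = -286301167461/13289681585 (d = 9*(346804/(-622555) + 784124/(-426940)) = 9*(346804*(-1/622555) + 784124*(-1/426940)) = 9*(-346804/622555 - 196031/106735) = 9*(-31811240829/13289681585) = -286301167461/13289681585 ≈ -21.543)
Y(G) = -2*(G² + 1928*G)/(-27 + G) (Y(G) = -2*(G + ((G² + 1926*G) + G))/(G - 27) = -2*(G + (G² + 1927*G))/(-27 + G) = -2*(G² + 1928*G)/(-27 + G))
Y(-820) - (N + d) = -2*(-820)*(1928 - 820)/(-27 - 820) - (632280 - 286301167461/13289681585) = -2*(-820)*1108/(-847) - 1*8402513571396339/13289681585 = -2*(-820)*(-1/847)*1108 - 8402513571396339/13289681585 = -1817120/847 - 8402513571396339/13289681585 = -7141077941174434333/11256360302495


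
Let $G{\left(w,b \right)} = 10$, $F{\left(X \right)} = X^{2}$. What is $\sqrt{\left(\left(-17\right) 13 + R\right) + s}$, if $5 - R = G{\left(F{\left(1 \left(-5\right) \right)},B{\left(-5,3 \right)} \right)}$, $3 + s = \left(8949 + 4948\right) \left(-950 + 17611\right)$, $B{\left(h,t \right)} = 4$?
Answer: $2 \sqrt{57884422} \approx 15216.0$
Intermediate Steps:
$s = 231537914$ ($s = -3 + \left(8949 + 4948\right) \left(-950 + 17611\right) = -3 + 13897 \cdot 16661 = -3 + 231537917 = 231537914$)
$R = -5$ ($R = 5 - 10 = -5$)
$\sqrt{\left(\left(-17\right) 13 + R\right) + s} = \sqrt{\left(\left(-17\right) 13 - 5\right) + 231537914} = \sqrt{\left(-221 - 5\right) + 231537914} = \sqrt{-226 + 231537914} = \sqrt{231537688} = 2 \sqrt{57884422}$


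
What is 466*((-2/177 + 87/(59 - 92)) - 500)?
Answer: -456053230/1947 ≈ -2.3423e+5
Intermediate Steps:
466*((-2/177 + 87/(59 - 92)) - 500) = 466*((-2*1/177 + 87/(-33)) - 500) = 466*((-2/177 + 87*(-1/33)) - 500) = 466*((-2/177 - 29/11) - 500) = 466*(-5155/1947 - 500) = 466*(-978655/1947) = -456053230/1947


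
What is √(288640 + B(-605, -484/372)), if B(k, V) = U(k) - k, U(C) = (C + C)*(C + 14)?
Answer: 3*√111595 ≈ 1002.2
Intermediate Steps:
U(C) = 2*C*(14 + C) (U(C) = (2*C)*(14 + C) = 2*C*(14 + C))
B(k, V) = -k + 2*k*(14 + k) (B(k, V) = 2*k*(14 + k) - k = -k + 2*k*(14 + k))
√(288640 + B(-605, -484/372)) = √(288640 - 605*(27 + 2*(-605))) = √(288640 - 605*(27 - 1210)) = √(288640 - 605*(-1183)) = √(288640 + 715715) = √1004355 = 3*√111595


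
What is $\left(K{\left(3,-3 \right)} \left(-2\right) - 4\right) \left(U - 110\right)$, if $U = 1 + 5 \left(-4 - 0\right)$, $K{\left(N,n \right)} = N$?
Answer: $1290$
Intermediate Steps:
$U = -19$ ($U = 1 + 5 \left(-4 + 0\right) = 1 + 5 \left(-4\right) = 1 - 20 = -19$)
$\left(K{\left(3,-3 \right)} \left(-2\right) - 4\right) \left(U - 110\right) = \left(3 \left(-2\right) - 4\right) \left(-19 - 110\right) = \left(-6 - 4\right) \left(-129\right) = \left(-10\right) \left(-129\right) = 1290$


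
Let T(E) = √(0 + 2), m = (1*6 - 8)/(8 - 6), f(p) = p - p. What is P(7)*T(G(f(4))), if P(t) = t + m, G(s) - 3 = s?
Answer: 6*√2 ≈ 8.4853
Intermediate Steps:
f(p) = 0
G(s) = 3 + s
m = -1 (m = (6 - 8)/2 = -2*½ = -1)
T(E) = √2
P(t) = -1 + t (P(t) = t - 1 = -1 + t)
P(7)*T(G(f(4))) = (-1 + 7)*√2 = 6*√2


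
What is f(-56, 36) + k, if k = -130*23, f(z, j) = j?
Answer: -2954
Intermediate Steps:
k = -2990
f(-56, 36) + k = 36 - 2990 = -2954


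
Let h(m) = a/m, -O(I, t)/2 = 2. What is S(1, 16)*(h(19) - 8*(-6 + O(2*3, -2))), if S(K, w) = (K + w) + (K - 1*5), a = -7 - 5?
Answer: 19604/19 ≈ 1031.8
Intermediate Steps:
O(I, t) = -4 (O(I, t) = -2*2 = -4)
a = -12
S(K, w) = -5 + w + 2*K (S(K, w) = (K + w) + (K - 5) = (K + w) + (-5 + K) = -5 + w + 2*K)
h(m) = -12/m
S(1, 16)*(h(19) - 8*(-6 + O(2*3, -2))) = (-5 + 16 + 2*1)*(-12/19 - 8*(-6 - 4)) = (-5 + 16 + 2)*(-12*1/19 - 8*(-10)) = 13*(-12/19 + 80) = 13*(1508/19) = 19604/19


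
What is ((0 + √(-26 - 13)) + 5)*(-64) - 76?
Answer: -396 - 64*I*√39 ≈ -396.0 - 399.68*I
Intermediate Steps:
((0 + √(-26 - 13)) + 5)*(-64) - 76 = ((0 + √(-39)) + 5)*(-64) - 76 = ((0 + I*√39) + 5)*(-64) - 76 = (I*√39 + 5)*(-64) - 76 = (5 + I*√39)*(-64) - 76 = (-320 - 64*I*√39) - 76 = -396 - 64*I*√39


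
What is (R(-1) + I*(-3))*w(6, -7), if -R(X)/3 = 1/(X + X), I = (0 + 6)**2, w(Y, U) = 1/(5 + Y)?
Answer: -213/22 ≈ -9.6818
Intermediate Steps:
I = 36 (I = 6**2 = 36)
R(X) = -3/(2*X) (R(X) = -3/(X + X) = -3*1/(2*X) = -3/(2*X))
(R(-1) + I*(-3))*w(6, -7) = (-3/2/(-1) + 36*(-3))/(5 + 6) = (-3/2*(-1) - 108)/11 = (3/2 - 108)*(1/11) = -213/2*1/11 = -213/22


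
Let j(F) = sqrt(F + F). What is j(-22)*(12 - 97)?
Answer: -170*I*sqrt(11) ≈ -563.83*I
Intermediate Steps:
j(F) = sqrt(2)*sqrt(F) (j(F) = sqrt(2*F) = sqrt(2)*sqrt(F))
j(-22)*(12 - 97) = (sqrt(2)*sqrt(-22))*(12 - 97) = (sqrt(2)*(I*sqrt(22)))*(-85) = (2*I*sqrt(11))*(-85) = -170*I*sqrt(11)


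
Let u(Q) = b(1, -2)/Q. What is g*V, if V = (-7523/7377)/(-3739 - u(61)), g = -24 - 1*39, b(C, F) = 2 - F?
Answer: -9636963/560856097 ≈ -0.017183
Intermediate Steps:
u(Q) = 4/Q (u(Q) = (2 - 1*(-2))/Q = (2 + 2)/Q = 4/Q)
g = -63 (g = -24 - 39 = -63)
V = 458903/1682568291 (V = (-7523/7377)/(-3739 - 4/61) = (-7523*1/7377)/(-3739 - 4/61) = -7523/(7377*(-3739 - 1*4/61)) = -7523/(7377*(-3739 - 4/61)) = -7523/(7377*(-228083/61)) = -7523/7377*(-61/228083) = 458903/1682568291 ≈ 0.00027274)
g*V = -63*458903/1682568291 = -9636963/560856097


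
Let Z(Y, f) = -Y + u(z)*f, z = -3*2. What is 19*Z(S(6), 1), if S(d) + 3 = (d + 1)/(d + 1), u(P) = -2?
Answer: 0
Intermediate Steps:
z = -6
S(d) = -2 (S(d) = -3 + (d + 1)/(d + 1) = -3 + (1 + d)/(1 + d) = -3 + 1 = -2)
Z(Y, f) = -Y - 2*f
19*Z(S(6), 1) = 19*(-1*(-2) - 2*1) = 19*(2 - 2) = 19*0 = 0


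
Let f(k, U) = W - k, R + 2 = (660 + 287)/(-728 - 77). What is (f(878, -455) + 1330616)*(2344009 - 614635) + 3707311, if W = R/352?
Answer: 325809880466837981/141680 ≈ 2.2996e+12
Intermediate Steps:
R = -2557/805 (R = -2 + (660 + 287)/(-728 - 77) = -2 + 947/(-805) = -2 + 947*(-1/805) = -2 - 947/805 = -2557/805 ≈ -3.1764)
W = -2557/283360 (W = -2557/805/352 = -2557/805*1/352 = -2557/283360 ≈ -0.0090239)
f(k, U) = -2557/283360 - k
(f(878, -455) + 1330616)*(2344009 - 614635) + 3707311 = ((-2557/283360 - 1*878) + 1330616)*(2344009 - 614635) + 3707311 = ((-2557/283360 - 878) + 1330616)*1729374 + 3707311 = (-248792637/283360 + 1330616)*1729374 + 3707311 = (376794557123/283360)*1729374 + 3707311 = 325809355215015501/141680 + 3707311 = 325809880466837981/141680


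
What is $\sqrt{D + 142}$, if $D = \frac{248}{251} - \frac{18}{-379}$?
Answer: $\frac{2 \sqrt{323600985203}}{95129} \approx 11.96$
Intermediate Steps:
$D = \frac{98510}{95129}$ ($D = 248 \cdot \frac{1}{251} - - \frac{18}{379} = \frac{248}{251} + \frac{18}{379} = \frac{98510}{95129} \approx 1.0355$)
$\sqrt{D + 142} = \sqrt{\frac{98510}{95129} + 142} = \sqrt{\frac{13606828}{95129}} = \frac{2 \sqrt{323600985203}}{95129}$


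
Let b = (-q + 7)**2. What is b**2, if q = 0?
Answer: 2401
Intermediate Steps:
b = 49 (b = (-1*0 + 7)**2 = (0 + 7)**2 = 7**2 = 49)
b**2 = 49**2 = 2401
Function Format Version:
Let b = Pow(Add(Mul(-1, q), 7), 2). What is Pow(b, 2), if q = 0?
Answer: 2401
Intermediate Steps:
b = 49 (b = Pow(Add(Mul(-1, 0), 7), 2) = Pow(Add(0, 7), 2) = Pow(7, 2) = 49)
Pow(b, 2) = Pow(49, 2) = 2401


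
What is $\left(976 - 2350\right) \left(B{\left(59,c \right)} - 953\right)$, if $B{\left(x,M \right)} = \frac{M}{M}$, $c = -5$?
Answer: $1308048$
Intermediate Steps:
$B{\left(x,M \right)} = 1$
$\left(976 - 2350\right) \left(B{\left(59,c \right)} - 953\right) = \left(976 - 2350\right) \left(1 - 953\right) = \left(-1374\right) \left(-952\right) = 1308048$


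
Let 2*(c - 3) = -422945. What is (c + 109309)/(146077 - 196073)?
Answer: 204321/99992 ≈ 2.0434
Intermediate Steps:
c = -422939/2 (c = 3 + (½)*(-422945) = 3 - 422945/2 = -422939/2 ≈ -2.1147e+5)
(c + 109309)/(146077 - 196073) = (-422939/2 + 109309)/(146077 - 196073) = -204321/2/(-49996) = -204321/2*(-1/49996) = 204321/99992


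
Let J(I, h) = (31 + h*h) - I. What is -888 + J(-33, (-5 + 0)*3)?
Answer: -599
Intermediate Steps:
J(I, h) = 31 + h² - I (J(I, h) = (31 + h²) - I = 31 + h² - I)
-888 + J(-33, (-5 + 0)*3) = -888 + (31 + ((-5 + 0)*3)² - 1*(-33)) = -888 + (31 + (-5*3)² + 33) = -888 + (31 + (-15)² + 33) = -888 + (31 + 225 + 33) = -888 + 289 = -599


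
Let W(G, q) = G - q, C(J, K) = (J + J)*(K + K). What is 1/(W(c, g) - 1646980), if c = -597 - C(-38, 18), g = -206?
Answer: -1/1644635 ≈ -6.0804e-7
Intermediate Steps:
C(J, K) = 4*J*K (C(J, K) = (2*J)*(2*K) = 4*J*K)
c = 2139 (c = -597 - 4*(-38)*18 = -597 - 1*(-2736) = -597 + 2736 = 2139)
1/(W(c, g) - 1646980) = 1/((2139 - 1*(-206)) - 1646980) = 1/((2139 + 206) - 1646980) = 1/(2345 - 1646980) = 1/(-1644635) = -1/1644635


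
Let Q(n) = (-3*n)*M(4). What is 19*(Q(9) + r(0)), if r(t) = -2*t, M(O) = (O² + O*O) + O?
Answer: -18468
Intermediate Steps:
M(O) = O + 2*O² (M(O) = (O² + O²) + O = 2*O² + O = O + 2*O²)
Q(n) = -108*n (Q(n) = (-3*n)*(4*(1 + 2*4)) = (-3*n)*(4*(1 + 8)) = (-3*n)*(4*9) = -3*n*36 = -108*n)
19*(Q(9) + r(0)) = 19*(-108*9 - 2*0) = 19*(-972 + 0) = 19*(-972) = -18468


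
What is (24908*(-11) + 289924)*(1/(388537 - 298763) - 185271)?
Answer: -132527909423904/44887 ≈ -2.9525e+9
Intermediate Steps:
(24908*(-11) + 289924)*(1/(388537 - 298763) - 185271) = (-273988 + 289924)*(1/89774 - 185271) = 15936*(1/89774 - 185271) = 15936*(-16632518753/89774) = -132527909423904/44887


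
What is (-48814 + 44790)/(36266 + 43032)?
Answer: -2012/39649 ≈ -0.050745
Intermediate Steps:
(-48814 + 44790)/(36266 + 43032) = -4024/79298 = -4024*1/79298 = -2012/39649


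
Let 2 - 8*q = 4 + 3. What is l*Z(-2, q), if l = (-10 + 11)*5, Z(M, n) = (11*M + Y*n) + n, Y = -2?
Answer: -855/8 ≈ -106.88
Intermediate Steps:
q = -5/8 (q = 1/4 - (4 + 3)/8 = 1/4 - 1/8*7 = 1/4 - 7/8 = -5/8 ≈ -0.62500)
Z(M, n) = -n + 11*M (Z(M, n) = (11*M - 2*n) + n = (-2*n + 11*M) + n = -n + 11*M)
l = 5 (l = 1*5 = 5)
l*Z(-2, q) = 5*(-1*(-5/8) + 11*(-2)) = 5*(5/8 - 22) = 5*(-171/8) = -855/8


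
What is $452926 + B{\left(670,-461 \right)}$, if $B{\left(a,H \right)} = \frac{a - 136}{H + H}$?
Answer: $\frac{208798619}{461} \approx 4.5293 \cdot 10^{5}$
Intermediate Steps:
$B{\left(a,H \right)} = \frac{-136 + a}{2 H}$
$452926 + B{\left(670,-461 \right)} = 452926 + \frac{-136 + 670}{2 \left(-461\right)} = 452926 + \frac{1}{2} \left(- \frac{1}{461}\right) 534 = 452926 - \frac{267}{461} = \frac{208798619}{461}$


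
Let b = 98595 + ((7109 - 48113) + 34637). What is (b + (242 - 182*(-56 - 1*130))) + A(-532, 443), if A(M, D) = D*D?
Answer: 322571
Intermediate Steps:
A(M, D) = D**2
b = 92228 (b = 98595 + (-41004 + 34637) = 98595 - 6367 = 92228)
(b + (242 - 182*(-56 - 1*130))) + A(-532, 443) = (92228 + (242 - 182*(-56 - 1*130))) + 443**2 = (92228 + (242 - 182*(-56 - 130))) + 196249 = (92228 + (242 - 182*(-186))) + 196249 = (92228 + (242 + 33852)) + 196249 = (92228 + 34094) + 196249 = 126322 + 196249 = 322571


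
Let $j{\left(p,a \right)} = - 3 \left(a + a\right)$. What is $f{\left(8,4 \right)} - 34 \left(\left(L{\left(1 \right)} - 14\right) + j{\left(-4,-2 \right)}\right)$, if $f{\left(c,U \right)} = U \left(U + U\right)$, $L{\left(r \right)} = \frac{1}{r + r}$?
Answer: $83$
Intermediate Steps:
$L{\left(r \right)} = \frac{1}{2 r}$
$j{\left(p,a \right)} = - 6 a$ ($j{\left(p,a \right)} = - 3 \cdot 2 a = - 6 a$)
$f{\left(c,U \right)} = 2 U^{2}$ ($f{\left(c,U \right)} = U 2 U = 2 U^{2}$)
$f{\left(8,4 \right)} - 34 \left(\left(L{\left(1 \right)} - 14\right) + j{\left(-4,-2 \right)}\right) = 2 \cdot 4^{2} - 34 \left(\left(\frac{1}{2 \cdot 1} - 14\right) - -12\right) = 2 \cdot 16 - 34 \left(\left(\frac{1}{2} \cdot 1 - 14\right) + 12\right) = 32 - 34 \left(\left(\frac{1}{2} - 14\right) + 12\right) = 32 - 34 \left(- \frac{27}{2} + 12\right) = 32 - -51 = 32 + 51 = 83$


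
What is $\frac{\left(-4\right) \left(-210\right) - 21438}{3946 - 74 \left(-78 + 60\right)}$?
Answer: $- \frac{10299}{2639} \approx -3.9026$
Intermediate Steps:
$\frac{\left(-4\right) \left(-210\right) - 21438}{3946 - 74 \left(-78 + 60\right)} = \frac{840 - 21438}{3946 - -1332} = - \frac{20598}{3946 + 1332} = - \frac{20598}{5278} = \left(-20598\right) \frac{1}{5278} = - \frac{10299}{2639}$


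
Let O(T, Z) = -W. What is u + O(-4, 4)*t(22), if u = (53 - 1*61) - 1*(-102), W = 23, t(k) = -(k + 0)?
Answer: 600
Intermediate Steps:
t(k) = -k
O(T, Z) = -23 (O(T, Z) = -1*23 = -23)
u = 94 (u = (53 - 61) + 102 = -8 + 102 = 94)
u + O(-4, 4)*t(22) = 94 - (-23)*22 = 94 - 23*(-22) = 94 + 506 = 600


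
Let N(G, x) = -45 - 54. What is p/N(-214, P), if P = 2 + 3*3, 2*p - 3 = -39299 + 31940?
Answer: 1226/33 ≈ 37.151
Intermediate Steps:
p = -3678 (p = 3/2 + (-39299 + 31940)/2 = 3/2 + (½)*(-7359) = 3/2 - 7359/2 = -3678)
P = 11 (P = 2 + 9 = 11)
N(G, x) = -99
p/N(-214, P) = -3678/(-99) = -3678*(-1/99) = 1226/33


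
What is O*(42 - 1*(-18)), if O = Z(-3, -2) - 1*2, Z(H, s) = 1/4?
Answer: -105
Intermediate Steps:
Z(H, s) = 1/4
O = -7/4 (O = 1/4 - 1*2 = 1/4 - 2 = -7/4 ≈ -1.7500)
O*(42 - 1*(-18)) = -7*(42 - 1*(-18))/4 = -7*(42 + 18)/4 = -7/4*60 = -105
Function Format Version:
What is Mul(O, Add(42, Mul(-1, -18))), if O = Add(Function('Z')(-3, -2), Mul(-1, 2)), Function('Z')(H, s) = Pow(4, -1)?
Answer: -105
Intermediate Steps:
Function('Z')(H, s) = Rational(1, 4)
O = Rational(-7, 4) (O = Add(Rational(1, 4), Mul(-1, 2)) = Add(Rational(1, 4), -2) = Rational(-7, 4) ≈ -1.7500)
Mul(O, Add(42, Mul(-1, -18))) = Mul(Rational(-7, 4), Add(42, Mul(-1, -18))) = Mul(Rational(-7, 4), Add(42, 18)) = Mul(Rational(-7, 4), 60) = -105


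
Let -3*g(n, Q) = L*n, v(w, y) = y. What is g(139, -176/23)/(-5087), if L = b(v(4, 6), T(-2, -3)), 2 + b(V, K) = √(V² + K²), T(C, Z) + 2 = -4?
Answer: -278/15261 + 278*√2/5087 ≈ 0.059069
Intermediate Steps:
T(C, Z) = -6 (T(C, Z) = -2 - 4 = -6)
b(V, K) = -2 + √(K² + V²) (b(V, K) = -2 + √(V² + K²) = -2 + √(K² + V²))
L = -2 + 6*√2 (L = -2 + √((-6)² + 6²) = -2 + √(36 + 36) = -2 + √72 = -2 + 6*√2 ≈ 6.4853)
g(n, Q) = -n*(-2 + 6*√2)/3 (g(n, Q) = -(-2 + 6*√2)*n/3 = -n*(-2 + 6*√2)/3)
g(139, -176/23)/(-5087) = ((⅔)*139*(1 - 3*√2))/(-5087) = (278/3 - 278*√2)*(-1/5087) = -278/15261 + 278*√2/5087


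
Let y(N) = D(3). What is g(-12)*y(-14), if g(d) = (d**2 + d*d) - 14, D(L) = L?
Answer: 822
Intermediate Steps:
y(N) = 3
g(d) = -14 + 2*d**2 (g(d) = (d**2 + d**2) - 14 = 2*d**2 - 14 = -14 + 2*d**2)
g(-12)*y(-14) = (-14 + 2*(-12)**2)*3 = (-14 + 2*144)*3 = (-14 + 288)*3 = 274*3 = 822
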